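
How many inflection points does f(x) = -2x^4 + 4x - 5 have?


Inflection points occur where f''(x) = 0 and concavity changes.
f(x) = -2x^4 + 4x - 5
f'(x) = -8x^3 + 4
f''(x) = -24x^2
This is a quadratic in x. Use the discriminant to count real roots.
Discriminant = (0)^2 - 4 * (-24) * 0
= 0 - 0
= 0
Since discriminant = 0, f''(x) = 0 has a single repeated root.
At a repeated root the quadratic f''(x) touches zero but does not change sign, so concavity does not change.
Number of inflection points: 0

0


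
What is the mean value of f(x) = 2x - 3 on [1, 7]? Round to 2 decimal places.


Average value = 1/(b-a) * integral from a to b of f(x) dx
First compute the integral of 2x - 3:
F(x) = x^2 - 3x
F(7) = 1 * 49 - 3 * 7 = 28
F(1) = 1 * 1 - 3 * 1 = -2
Integral = 28 - (-2) = 30
Average = 30 / (7 - 1) = 30 / 6
= 5 = 5.00

5.00


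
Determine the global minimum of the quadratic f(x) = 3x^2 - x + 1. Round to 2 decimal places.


For a quadratic f(x) = ax^2 + bx + c with a > 0, the minimum is at the vertex.
Vertex x-coordinate: x = -b/(2a)
x = -(-1) / (2 * 3)
x = 1/6
Substitute back to find the minimum value:
f(1/6) = 3 * (1/6)^2 - 1 * (1/6) + 1
= 1/12 - 1/6 + 1
= 11/12 ≈ 0.92

0.92


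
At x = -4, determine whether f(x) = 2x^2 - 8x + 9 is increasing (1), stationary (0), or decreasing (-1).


Compute f'(x) to determine behavior:
f'(x) = 4x - 8
f'(-4) = 4 * (-4) - 8
= -16 - 8
= -24
Since f'(-4) < 0, the function is decreasing (-1)

-1


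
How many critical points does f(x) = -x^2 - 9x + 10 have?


Find where f'(x) = 0:
f'(x) = -2x - 9
Set f'(x) = 0:
-2x - 9 = 0
x = 9 / (-2) = -9/2
This is a linear equation in x, so there is exactly one solution.
Number of critical points: 1

1


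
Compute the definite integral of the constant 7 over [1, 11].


The integral of a constant k over [a, b] equals k * (b - a).
integral from 1 to 11 of 7 dx
= 7 * (11 - 1)
= 7 * 10
= 70

70


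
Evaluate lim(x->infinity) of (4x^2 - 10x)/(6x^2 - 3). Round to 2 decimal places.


For limits at infinity with equal-degree polynomials,
we compare leading coefficients.
Numerator leading term: 4x^2
Denominator leading term: 6x^2
Divide both by x^2:
lim = (4 - 10/x) / (6 - 3/x^2)
As x -> infinity, the 1/x and 1/x^2 terms vanish:
= 4/6 = 2/3 ≈ 0.67

0.67


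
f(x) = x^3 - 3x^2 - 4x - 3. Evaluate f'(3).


Differentiate f(x) = x^3 - 3x^2 - 4x - 3 term by term:
f'(x) = 3x^2 - 6x - 4
Substitute x = 3:
f'(3) = 3 * 3^2 - 6 * 3 - 4
= 27 - 18 - 4
= 5

5


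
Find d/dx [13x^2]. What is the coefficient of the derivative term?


We apply the power rule: d/dx [ax^n] = a*n * x^(n-1)
d/dx [13x^2]
= 13 * 2 * x^(2-1)
= 26x
The coefficient is 26

26


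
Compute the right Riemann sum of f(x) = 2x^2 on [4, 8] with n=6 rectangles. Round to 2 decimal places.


Right Riemann sum uses right endpoints of each subinterval.
Interval: [4, 8], n = 6
dx = (8 - 4) / 6 = 2/3
Right endpoints: [14/3, 16/3, 6, 20/3, 22/3, 8]
f values: [392/9, 512/9, 72, 800/9, 968/9, 128]
Sum = dx * (sum of f values)
= 2/3 * 4472/9
= 8944/27 ≈ 331.26

331.26


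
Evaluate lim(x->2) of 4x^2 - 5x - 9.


Since polynomials are continuous, we use direct substitution.
lim(x->2) of 4x^2 - 5x - 9
= 4 * 2^2 - 5 * 2 - 9
= 16 - 10 - 9
= -3

-3


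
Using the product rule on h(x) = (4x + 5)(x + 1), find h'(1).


Let u(x) = 4x + 5 and v(x) = x + 1
u'(x) = 4
v'(x) = 1
Product rule: h'(x) = u'(x)*v(x) + u(x)*v'(x)
= 4 * (x + 1) + (4x + 5) * 1
At x = 1:
u(1) = 4 * 1 + 5 = 9
v(1) = 1 * 1 + 1 = 2
h'(1) = 4 * 2 + 9 * 1
= 8 + 9
= 17

17


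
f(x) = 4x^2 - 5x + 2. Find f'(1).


Differentiate term by term using power and sum rules:
f(x) = 4x^2 - 5x + 2
f'(x) = 8x - 5
Substitute x = 1:
f'(1) = 8 * 1 - 5
= 8 - 5
= 3

3


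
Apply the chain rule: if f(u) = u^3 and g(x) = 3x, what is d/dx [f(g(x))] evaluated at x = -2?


Using the chain rule: (f(g(x)))' = f'(g(x)) * g'(x)
First, find g(-2):
g(-2) = 3 * (-2) + 0 = -6
Next, f'(u) = 3u^2
And g'(x) = 3
So f'(g(-2)) * g'(-2)
= 3 * (-6)^2 * 3
= 3 * 36 * 3
= 324

324


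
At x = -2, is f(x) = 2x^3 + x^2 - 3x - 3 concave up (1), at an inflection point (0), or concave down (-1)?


Concavity is determined by the sign of f''(x).
f(x) = 2x^3 + x^2 - 3x - 3
f'(x) = 6x^2 + 2x - 3
f''(x) = 12x + 2
f''(-2) = 12 * (-2) + 2
= -24 + 2
= -22
Since f''(-2) < 0, the function is concave down (-1)

-1


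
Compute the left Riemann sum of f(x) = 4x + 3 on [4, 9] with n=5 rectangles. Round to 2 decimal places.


Left Riemann sum uses left endpoints of each subinterval.
Interval: [4, 9], n = 5
dx = (9 - 4) / 5 = 1
Left endpoints: [4, 5, 6, 7, 8]
f values: [19, 23, 27, 31, 35]
Sum = dx * (sum of f values)
= 1 * 135
= 135 = 135.00

135.00


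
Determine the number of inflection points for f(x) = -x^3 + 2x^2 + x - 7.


Inflection points occur where f''(x) = 0 and concavity changes.
f(x) = -x^3 + 2x^2 + x - 7
f'(x) = -3x^2 + 4x + 1
f''(x) = -6x + 4
Set f''(x) = 0:
-6x + 4 = 0
x = -4 / (-6) = 2/3
Since f''(x) is linear (degree 1), it changes sign at this point.
Therefore there is exactly 1 inflection point.

1


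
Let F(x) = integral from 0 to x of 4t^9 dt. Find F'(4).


By the Fundamental Theorem of Calculus (Part 1):
If F(x) = integral from 0 to x of f(t) dt, then F'(x) = f(x)
Here f(t) = 4t^9
So F'(x) = 4x^9
Evaluate at x = 4:
F'(4) = 4 * 4^9
= 4 * 262144
= 1048576

1048576


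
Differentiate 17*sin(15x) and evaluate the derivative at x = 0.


Apply the chain rule to differentiate 17*sin(15x):
d/dx [17*sin(15x)]
= 17 * cos(15x) * d/dx(15x)
= 17 * 15 * cos(15x)
= 255 * cos(15x)
Evaluate at x = 0:
= 255 * cos(0)
= 255 * 1
= 255

255


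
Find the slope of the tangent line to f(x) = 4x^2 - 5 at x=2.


The slope of the tangent line equals f'(x) at the point.
f(x) = 4x^2 - 5
f'(x) = 8x
At x = 2:
f'(2) = 8 * 2 + 0
= 16 + 0
= 16

16


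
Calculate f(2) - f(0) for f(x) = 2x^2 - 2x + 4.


Net change = f(b) - f(a)
f(x) = 2x^2 - 2x + 4
Compute f(2):
f(2) = 2 * 2^2 - 2 * 2 + 4
= 8 - 4 + 4
= 8
Compute f(0):
f(0) = 2 * 0^2 - 2 * 0 + 4
= 0 + 0 + 4
= 4
Net change = 8 - 4 = 4

4


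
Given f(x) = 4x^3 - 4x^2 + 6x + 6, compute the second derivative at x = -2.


First derivative:
f'(x) = 12x^2 - 8x + 6
Second derivative:
f''(x) = 24x - 8
Substitute x = -2:
f''(-2) = 24 * (-2) - 8
= -48 - 8
= -56

-56


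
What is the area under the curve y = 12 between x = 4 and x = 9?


The area under a constant function y = 12 is a rectangle.
Width = 9 - 4 = 5
Height = 12
Area = width * height
= 5 * 12
= 60

60


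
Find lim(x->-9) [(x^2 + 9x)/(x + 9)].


Direct substitution gives 0/0, so we factor the numerator.
Factor: (x^2 + 9x) = (x + 9)(x)
Cancel the common factor (x + 9):
(x^2 + 9x)/(x + 9) = (x)
Now substitute x = -9:
= (-9) - (0) = -9

-9


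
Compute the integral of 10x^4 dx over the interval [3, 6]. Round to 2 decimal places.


Find the antiderivative of 10x^4:
F(x) = 10/5 * x^5
Apply the Fundamental Theorem of Calculus:
F(6) - F(3)
= 10/5 * 6^5 - 10/5 * 3^5
= 10/5 * (7776 - 243)
= 10/5 * 7533
= 15066 = 15066.00

15066.00


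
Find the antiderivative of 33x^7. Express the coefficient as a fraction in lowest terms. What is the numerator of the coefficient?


Apply the power rule for integration:
integral of ax^n dx = a/(n+1) * x^(n+1) + C
integral of 33x^7 dx
= 33/8 * x^8 + C
The coefficient in lowest terms is 33/8, and its numerator is 33

33


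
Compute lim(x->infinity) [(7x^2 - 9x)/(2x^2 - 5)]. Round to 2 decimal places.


For limits at infinity with equal-degree polynomials,
we compare leading coefficients.
Numerator leading term: 7x^2
Denominator leading term: 2x^2
Divide both by x^2:
lim = (7 - 9/x) / (2 - 5/x^2)
As x -> infinity, the 1/x and 1/x^2 terms vanish:
= 7/2 = 3.50

3.50


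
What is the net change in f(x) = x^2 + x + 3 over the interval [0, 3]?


Net change = f(b) - f(a)
f(x) = x^2 + x + 3
Compute f(3):
f(3) = 1 * 3^2 + 1 * 3 + 3
= 9 + 3 + 3
= 15
Compute f(0):
f(0) = 1 * 0^2 + 1 * 0 + 3
= 0 + 0 + 3
= 3
Net change = 15 - 3 = 12

12


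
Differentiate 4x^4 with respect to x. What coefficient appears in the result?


We apply the power rule: d/dx [ax^n] = a*n * x^(n-1)
d/dx [4x^4]
= 4 * 4 * x^(4-1)
= 16x^3
The coefficient is 16

16


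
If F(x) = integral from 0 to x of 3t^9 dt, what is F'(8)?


By the Fundamental Theorem of Calculus (Part 1):
If F(x) = integral from 0 to x of f(t) dt, then F'(x) = f(x)
Here f(t) = 3t^9
So F'(x) = 3x^9
Evaluate at x = 8:
F'(8) = 3 * 8^9
= 3 * 134217728
= 402653184

402653184


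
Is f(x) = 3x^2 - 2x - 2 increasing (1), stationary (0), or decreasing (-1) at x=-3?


Compute f'(x) to determine behavior:
f'(x) = 6x - 2
f'(-3) = 6 * (-3) - 2
= -18 - 2
= -20
Since f'(-3) < 0, the function is decreasing (-1)

-1


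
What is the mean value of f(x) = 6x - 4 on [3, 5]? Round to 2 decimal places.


Average value = 1/(b-a) * integral from a to b of f(x) dx
First compute the integral of 6x - 4:
F(x) = 3x^2 - 4x
F(5) = 3 * 25 - 4 * 5 = 55
F(3) = 3 * 9 - 4 * 3 = 15
Integral = 55 - 15 = 40
Average = 40 / (5 - 3) = 40 / 2
= 20 = 20.00

20.00


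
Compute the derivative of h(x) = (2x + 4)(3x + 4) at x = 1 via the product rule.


Let u(x) = 2x + 4 and v(x) = 3x + 4
u'(x) = 2
v'(x) = 3
Product rule: h'(x) = u'(x)*v(x) + u(x)*v'(x)
= 2 * (3x + 4) + (2x + 4) * 3
At x = 1:
u(1) = 2 * 1 + 4 = 6
v(1) = 3 * 1 + 4 = 7
h'(1) = 2 * 7 + 6 * 3
= 14 + 18
= 32

32


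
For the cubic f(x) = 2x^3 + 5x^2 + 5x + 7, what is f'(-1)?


Differentiate f(x) = 2x^3 + 5x^2 + 5x + 7 term by term:
f'(x) = 6x^2 + 10x + 5
Substitute x = -1:
f'(-1) = 6 * (-1)^2 + 10 * (-1) + 5
= 6 - 10 + 5
= 1

1


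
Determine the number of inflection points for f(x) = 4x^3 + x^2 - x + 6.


Inflection points occur where f''(x) = 0 and concavity changes.
f(x) = 4x^3 + x^2 - x + 6
f'(x) = 12x^2 + 2x - 1
f''(x) = 24x + 2
Set f''(x) = 0:
24x + 2 = 0
x = -2 / 24 = -1/12
Since f''(x) is linear (degree 1), it changes sign at this point.
Therefore there is exactly 1 inflection point.

1


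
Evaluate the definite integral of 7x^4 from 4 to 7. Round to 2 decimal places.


Find the antiderivative of 7x^4:
F(x) = 7/5 * x^5
Apply the Fundamental Theorem of Calculus:
F(7) - F(4)
= 7/5 * 7^5 - 7/5 * 4^5
= 7/5 * (16807 - 1024)
= 7/5 * 15783
= 110481/5 = 22096.20

22096.20


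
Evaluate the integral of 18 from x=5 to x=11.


The integral of a constant k over [a, b] equals k * (b - a).
integral from 5 to 11 of 18 dx
= 18 * (11 - 5)
= 18 * 6
= 108

108


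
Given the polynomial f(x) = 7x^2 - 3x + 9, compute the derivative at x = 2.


Differentiate term by term using power and sum rules:
f(x) = 7x^2 - 3x + 9
f'(x) = 14x - 3
Substitute x = 2:
f'(2) = 14 * 2 - 3
= 28 - 3
= 25

25


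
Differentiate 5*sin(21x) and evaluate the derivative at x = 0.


Apply the chain rule to differentiate 5*sin(21x):
d/dx [5*sin(21x)]
= 5 * cos(21x) * d/dx(21x)
= 5 * 21 * cos(21x)
= 105 * cos(21x)
Evaluate at x = 0:
= 105 * cos(0)
= 105 * 1
= 105

105


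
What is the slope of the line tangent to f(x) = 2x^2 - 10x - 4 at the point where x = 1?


The slope of the tangent line equals f'(x) at the point.
f(x) = 2x^2 - 10x - 4
f'(x) = 4x - 10
At x = 1:
f'(1) = 4 * 1 - 10
= 4 - 10
= -6

-6


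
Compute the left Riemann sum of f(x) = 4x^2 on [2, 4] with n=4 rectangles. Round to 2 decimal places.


Left Riemann sum uses left endpoints of each subinterval.
Interval: [2, 4], n = 4
dx = (4 - 2) / 4 = 1/2
Left endpoints: [2, 5/2, 3, 7/2]
f values: [16, 25, 36, 49]
Sum = dx * (sum of f values)
= 1/2 * 126
= 63 = 63.00

63.00


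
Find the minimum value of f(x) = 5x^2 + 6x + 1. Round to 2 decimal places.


For a quadratic f(x) = ax^2 + bx + c with a > 0, the minimum is at the vertex.
Vertex x-coordinate: x = -b/(2a)
x = -(6) / (2 * 5)
x = -6/10 = -3/5
Substitute back to find the minimum value:
f(-3/5) = 5 * (-3/5)^2 + 6 * (-3/5) + 1
= 9/5 - 18/5 + 1
= -4/5 = -0.80

-0.80


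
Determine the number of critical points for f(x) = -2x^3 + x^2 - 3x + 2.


Find where f'(x) = 0:
f(x) = -2x^3 + x^2 - 3x + 2
f'(x) = -6x^2 + 2x - 3
This is a quadratic in x. Use the discriminant to count real roots.
Discriminant = (2)^2 - 4 * (-6) * (-3)
= 4 - 72
= -68
Since discriminant < 0, f'(x) = 0 has no real solutions.
Number of critical points: 0

0


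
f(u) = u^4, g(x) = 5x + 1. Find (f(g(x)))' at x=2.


Using the chain rule: (f(g(x)))' = f'(g(x)) * g'(x)
First, find g(2):
g(2) = 5 * 2 + 1 = 11
Next, f'(u) = 4u^3
And g'(x) = 5
So f'(g(2)) * g'(2)
= 4 * 11^3 * 5
= 4 * 1331 * 5
= 26620

26620


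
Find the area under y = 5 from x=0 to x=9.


The area under a constant function y = 5 is a rectangle.
Width = 9 - 0 = 9
Height = 5
Area = width * height
= 9 * 5
= 45

45


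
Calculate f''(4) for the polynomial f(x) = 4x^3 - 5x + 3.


First derivative:
f'(x) = 12x^2 - 5
Second derivative:
f''(x) = 24x
Substitute x = 4:
f''(4) = 24 * 4 + 0
= 96 + 0
= 96

96


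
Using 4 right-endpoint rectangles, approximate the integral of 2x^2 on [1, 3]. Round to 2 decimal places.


Right Riemann sum uses right endpoints of each subinterval.
Interval: [1, 3], n = 4
dx = (3 - 1) / 4 = 1/2
Right endpoints: [3/2, 2, 5/2, 3]
f values: [9/2, 8, 25/2, 18]
Sum = dx * (sum of f values)
= 1/2 * 43
= 43/2 = 21.50

21.50


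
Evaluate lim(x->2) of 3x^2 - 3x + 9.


Since polynomials are continuous, we use direct substitution.
lim(x->2) of 3x^2 - 3x + 9
= 3 * 2^2 - 3 * 2 + 9
= 12 - 6 + 9
= 15

15


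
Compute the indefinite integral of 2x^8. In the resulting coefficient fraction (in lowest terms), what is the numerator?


Apply the power rule for integration:
integral of ax^n dx = a/(n+1) * x^(n+1) + C
integral of 2x^8 dx
= 2/9 * x^9 + C
The coefficient in lowest terms is 2/9, and its numerator is 2

2


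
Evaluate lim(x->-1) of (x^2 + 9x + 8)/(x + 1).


Direct substitution gives 0/0, so we factor the numerator.
Factor: (x^2 + 9x + 8) = (x + 1)(x + 8)
Cancel the common factor (x + 1):
(x^2 + 9x + 8)/(x + 1) = (x + 8)
Now substitute x = -1:
= (-1) - (-8) = 7

7


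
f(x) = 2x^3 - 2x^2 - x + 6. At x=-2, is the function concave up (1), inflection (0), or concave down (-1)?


Concavity is determined by the sign of f''(x).
f(x) = 2x^3 - 2x^2 - x + 6
f'(x) = 6x^2 - 4x - 1
f''(x) = 12x - 4
f''(-2) = 12 * (-2) - 4
= -24 - 4
= -28
Since f''(-2) < 0, the function is concave down (-1)

-1


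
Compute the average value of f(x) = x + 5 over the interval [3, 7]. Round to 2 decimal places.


Average value = 1/(b-a) * integral from a to b of f(x) dx
First compute the integral of x + 5:
F(x) = (1/2)x^2 + 5x
F(7) = 1/2 * 49 + 5 * 7 = 119/2
F(3) = 1/2 * 9 + 5 * 3 = 39/2
Integral = 119/2 - 39/2 = 40
Average = 40 / (7 - 3) = 40 / 4
= 10 = 10.00

10.00


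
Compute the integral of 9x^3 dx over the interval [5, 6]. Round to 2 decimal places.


Find the antiderivative of 9x^3:
F(x) = 9/4 * x^4
Apply the Fundamental Theorem of Calculus:
F(6) - F(5)
= 9/4 * 6^4 - 9/4 * 5^4
= 9/4 * (1296 - 625)
= 9/4 * 671
= 6039/4 = 1509.75

1509.75


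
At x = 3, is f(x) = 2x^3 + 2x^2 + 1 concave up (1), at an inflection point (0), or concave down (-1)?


Concavity is determined by the sign of f''(x).
f(x) = 2x^3 + 2x^2 + 1
f'(x) = 6x^2 + 4x
f''(x) = 12x + 4
f''(3) = 12 * 3 + 4
= 36 + 4
= 40
Since f''(3) > 0, the function is concave up (1)

1


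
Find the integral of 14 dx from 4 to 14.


The integral of a constant k over [a, b] equals k * (b - a).
integral from 4 to 14 of 14 dx
= 14 * (14 - 4)
= 14 * 10
= 140

140


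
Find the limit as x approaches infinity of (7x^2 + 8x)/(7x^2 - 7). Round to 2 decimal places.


For limits at infinity with equal-degree polynomials,
we compare leading coefficients.
Numerator leading term: 7x^2
Denominator leading term: 7x^2
Divide both by x^2:
lim = (7 + 8/x) / (7 - 7/x^2)
As x -> infinity, the 1/x and 1/x^2 terms vanish:
= 7/7 = 1 = 1.00

1.00


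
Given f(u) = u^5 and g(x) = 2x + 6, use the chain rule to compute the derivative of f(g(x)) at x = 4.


Using the chain rule: (f(g(x)))' = f'(g(x)) * g'(x)
First, find g(4):
g(4) = 2 * 4 + 6 = 14
Next, f'(u) = 5u^4
And g'(x) = 2
So f'(g(4)) * g'(4)
= 5 * 14^4 * 2
= 5 * 38416 * 2
= 384160

384160


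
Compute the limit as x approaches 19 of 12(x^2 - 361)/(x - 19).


Direct substitution gives 0/0, so we factor the numerator.
Factor: 12(x^2 - 361) = 12 * (x - 19)(x + 19)
Cancel the common factor (x - 19):
12(x^2 - 361)/(x - 19) = 12 * (x + 19)
Now substitute x = 19:
= 12 * (19 + 19) = 456

456


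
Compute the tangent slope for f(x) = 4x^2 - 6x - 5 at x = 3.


The slope of the tangent line equals f'(x) at the point.
f(x) = 4x^2 - 6x - 5
f'(x) = 8x - 6
At x = 3:
f'(3) = 8 * 3 - 6
= 24 - 6
= 18

18


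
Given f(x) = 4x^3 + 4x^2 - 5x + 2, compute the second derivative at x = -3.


First derivative:
f'(x) = 12x^2 + 8x - 5
Second derivative:
f''(x) = 24x + 8
Substitute x = -3:
f''(-3) = 24 * (-3) + 8
= -72 + 8
= -64

-64


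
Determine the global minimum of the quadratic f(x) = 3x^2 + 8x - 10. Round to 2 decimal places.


For a quadratic f(x) = ax^2 + bx + c with a > 0, the minimum is at the vertex.
Vertex x-coordinate: x = -b/(2a)
x = -(8) / (2 * 3)
x = -8/6 = -4/3
Substitute back to find the minimum value:
f(-4/3) = 3 * (-4/3)^2 + 8 * (-4/3) - 10
= 16/3 - 32/3 - 10
= -46/3 ≈ -15.33

-15.33


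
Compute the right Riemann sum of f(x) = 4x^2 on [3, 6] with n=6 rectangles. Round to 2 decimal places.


Right Riemann sum uses right endpoints of each subinterval.
Interval: [3, 6], n = 6
dx = (6 - 3) / 6 = 1/2
Right endpoints: [7/2, 4, 9/2, 5, 11/2, 6]
f values: [49, 64, 81, 100, 121, 144]
Sum = dx * (sum of f values)
= 1/2 * 559
= 559/2 = 279.50

279.50


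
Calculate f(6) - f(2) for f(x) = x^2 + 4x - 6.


Net change = f(b) - f(a)
f(x) = x^2 + 4x - 6
Compute f(6):
f(6) = 1 * 6^2 + 4 * 6 - 6
= 36 + 24 - 6
= 54
Compute f(2):
f(2) = 1 * 2^2 + 4 * 2 - 6
= 4 + 8 - 6
= 6
Net change = 54 - 6 = 48

48


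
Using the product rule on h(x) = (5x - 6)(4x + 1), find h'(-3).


Let u(x) = 5x - 6 and v(x) = 4x + 1
u'(x) = 5
v'(x) = 4
Product rule: h'(x) = u'(x)*v(x) + u(x)*v'(x)
= 5 * (4x + 1) + (5x - 6) * 4
At x = -3:
u(-3) = 5 * (-3) - 6 = -21
v(-3) = 4 * (-3) + 1 = -11
h'(-3) = 5 * (-11) + (-21) * 4
= -55 - 84
= -139

-139


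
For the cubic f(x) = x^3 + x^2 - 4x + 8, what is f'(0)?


Differentiate f(x) = x^3 + x^2 - 4x + 8 term by term:
f'(x) = 3x^2 + 2x - 4
Substitute x = 0:
f'(0) = 3 * 0^2 + 2 * 0 - 4
= 0 + 0 - 4
= -4

-4


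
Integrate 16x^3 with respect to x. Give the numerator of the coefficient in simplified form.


Apply the power rule for integration:
integral of ax^n dx = a/(n+1) * x^(n+1) + C
integral of 16x^3 dx
= 16/4 * x^4 + C
= 4 * x^4 + C
The coefficient in lowest terms is 4 = 4/1, so its numerator is 4

4


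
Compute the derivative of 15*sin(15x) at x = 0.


Apply the chain rule to differentiate 15*sin(15x):
d/dx [15*sin(15x)]
= 15 * cos(15x) * d/dx(15x)
= 15 * 15 * cos(15x)
= 225 * cos(15x)
Evaluate at x = 0:
= 225 * cos(0)
= 225 * 1
= 225

225


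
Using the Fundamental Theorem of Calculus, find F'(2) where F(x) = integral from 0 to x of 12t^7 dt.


By the Fundamental Theorem of Calculus (Part 1):
If F(x) = integral from 0 to x of f(t) dt, then F'(x) = f(x)
Here f(t) = 12t^7
So F'(x) = 12x^7
Evaluate at x = 2:
F'(2) = 12 * 2^7
= 12 * 128
= 1536

1536


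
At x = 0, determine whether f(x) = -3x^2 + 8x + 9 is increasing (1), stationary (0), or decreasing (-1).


Compute f'(x) to determine behavior:
f'(x) = -6x + 8
f'(0) = -6 * 0 + 8
= 0 + 8
= 8
Since f'(0) > 0, the function is increasing (1)

1


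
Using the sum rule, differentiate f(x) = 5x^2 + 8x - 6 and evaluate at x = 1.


Differentiate term by term using power and sum rules:
f(x) = 5x^2 + 8x - 6
f'(x) = 10x + 8
Substitute x = 1:
f'(1) = 10 * 1 + 8
= 10 + 8
= 18

18


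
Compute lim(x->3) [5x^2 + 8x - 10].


Since polynomials are continuous, we use direct substitution.
lim(x->3) of 5x^2 + 8x - 10
= 5 * 3^2 + 8 * 3 - 10
= 45 + 24 - 10
= 59

59


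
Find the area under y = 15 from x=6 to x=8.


The area under a constant function y = 15 is a rectangle.
Width = 8 - 6 = 2
Height = 15
Area = width * height
= 2 * 15
= 30

30


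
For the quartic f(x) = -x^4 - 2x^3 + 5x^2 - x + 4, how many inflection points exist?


Inflection points occur where f''(x) = 0 and concavity changes.
f(x) = -x^4 - 2x^3 + 5x^2 - x + 4
f'(x) = -4x^3 - 6x^2 + 10x - 1
f''(x) = -12x^2 - 12x + 10
This is a quadratic in x. Use the discriminant to count real roots.
Discriminant = (-12)^2 - 4 * (-12) * 10
= 144 - (-480)
= 624
Since discriminant > 0, f''(x) = 0 has 2 distinct real solutions.
A quadratic with two distinct real roots changes sign at each root, so concavity changes at both.
Number of inflection points: 2

2


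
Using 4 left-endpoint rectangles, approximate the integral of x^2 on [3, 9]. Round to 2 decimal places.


Left Riemann sum uses left endpoints of each subinterval.
Interval: [3, 9], n = 4
dx = (9 - 3) / 4 = 3/2
Left endpoints: [3, 9/2, 6, 15/2]
f values: [9, 81/4, 36, 225/4]
Sum = dx * (sum of f values)
= 3/2 * 243/2
= 729/4 = 182.25

182.25


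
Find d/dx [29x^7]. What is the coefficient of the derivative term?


We apply the power rule: d/dx [ax^n] = a*n * x^(n-1)
d/dx [29x^7]
= 29 * 7 * x^(7-1)
= 203x^6
The coefficient is 203

203


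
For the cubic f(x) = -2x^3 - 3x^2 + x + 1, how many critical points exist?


Find where f'(x) = 0:
f(x) = -2x^3 - 3x^2 + x + 1
f'(x) = -6x^2 - 6x + 1
This is a quadratic in x. Use the discriminant to count real roots.
Discriminant = (-6)^2 - 4 * (-6) * 1
= 36 - (-24)
= 60
Since discriminant > 0, f'(x) = 0 has 2 real solutions.
Number of critical points: 2

2


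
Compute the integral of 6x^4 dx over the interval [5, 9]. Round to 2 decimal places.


Find the antiderivative of 6x^4:
F(x) = 6/5 * x^5
Apply the Fundamental Theorem of Calculus:
F(9) - F(5)
= 6/5 * 9^5 - 6/5 * 5^5
= 6/5 * (59049 - 3125)
= 6/5 * 55924
= 335544/5 = 67108.80

67108.80


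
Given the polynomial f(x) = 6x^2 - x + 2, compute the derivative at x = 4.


Differentiate term by term using power and sum rules:
f(x) = 6x^2 - x + 2
f'(x) = 12x - 1
Substitute x = 4:
f'(4) = 12 * 4 - 1
= 48 - 1
= 47

47


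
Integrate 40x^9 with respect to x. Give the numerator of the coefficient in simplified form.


Apply the power rule for integration:
integral of ax^n dx = a/(n+1) * x^(n+1) + C
integral of 40x^9 dx
= 40/10 * x^10 + C
= 4 * x^10 + C
The coefficient in lowest terms is 4 = 4/1, so its numerator is 4

4


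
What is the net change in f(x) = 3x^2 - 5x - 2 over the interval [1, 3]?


Net change = f(b) - f(a)
f(x) = 3x^2 - 5x - 2
Compute f(3):
f(3) = 3 * 3^2 - 5 * 3 - 2
= 27 - 15 - 2
= 10
Compute f(1):
f(1) = 3 * 1^2 - 5 * 1 - 2
= 3 - 5 - 2
= -4
Net change = 10 - (-4) = 14

14


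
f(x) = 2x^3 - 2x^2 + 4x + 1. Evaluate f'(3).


Differentiate f(x) = 2x^3 - 2x^2 + 4x + 1 term by term:
f'(x) = 6x^2 - 4x + 4
Substitute x = 3:
f'(3) = 6 * 3^2 - 4 * 3 + 4
= 54 - 12 + 4
= 46

46


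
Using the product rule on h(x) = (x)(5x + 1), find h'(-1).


Let u(x) = x and v(x) = 5x + 1
u'(x) = 1
v'(x) = 5
Product rule: h'(x) = u'(x)*v(x) + u(x)*v'(x)
= 1 * (5x + 1) + (x) * 5
At x = -1:
u(-1) = 1 * (-1) + 0 = -1
v(-1) = 5 * (-1) + 1 = -4
h'(-1) = 1 * (-4) + (-1) * 5
= -4 - 5
= -9

-9


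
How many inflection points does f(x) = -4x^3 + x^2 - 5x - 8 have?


Inflection points occur where f''(x) = 0 and concavity changes.
f(x) = -4x^3 + x^2 - 5x - 8
f'(x) = -12x^2 + 2x - 5
f''(x) = -24x + 2
Set f''(x) = 0:
-24x + 2 = 0
x = -2 / (-24) = 1/12
Since f''(x) is linear (degree 1), it changes sign at this point.
Therefore there is exactly 1 inflection point.

1


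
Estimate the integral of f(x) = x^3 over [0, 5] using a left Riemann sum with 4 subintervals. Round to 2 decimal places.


Left Riemann sum uses left endpoints of each subinterval.
Interval: [0, 5], n = 4
dx = (5 - 0) / 4 = 5/4
Left endpoints: [0, 5/4, 5/2, 15/4]
f values: [0, 125/64, 125/8, 3375/64]
Sum = dx * (sum of f values)
= 5/4 * 1125/16
= 5625/64 ≈ 87.89

87.89


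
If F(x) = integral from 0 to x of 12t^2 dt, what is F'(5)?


By the Fundamental Theorem of Calculus (Part 1):
If F(x) = integral from 0 to x of f(t) dt, then F'(x) = f(x)
Here f(t) = 12t^2
So F'(x) = 12x^2
Evaluate at x = 5:
F'(5) = 12 * 5^2
= 12 * 25
= 300

300


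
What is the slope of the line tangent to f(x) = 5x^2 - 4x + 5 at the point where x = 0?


The slope of the tangent line equals f'(x) at the point.
f(x) = 5x^2 - 4x + 5
f'(x) = 10x - 4
At x = 0:
f'(0) = 10 * 0 - 4
= 0 - 4
= -4

-4


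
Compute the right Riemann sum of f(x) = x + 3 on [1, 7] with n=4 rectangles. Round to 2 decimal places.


Right Riemann sum uses right endpoints of each subinterval.
Interval: [1, 7], n = 4
dx = (7 - 1) / 4 = 3/2
Right endpoints: [5/2, 4, 11/2, 7]
f values: [11/2, 7, 17/2, 10]
Sum = dx * (sum of f values)
= 3/2 * 31
= 93/2 = 46.50

46.50


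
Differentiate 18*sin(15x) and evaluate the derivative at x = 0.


Apply the chain rule to differentiate 18*sin(15x):
d/dx [18*sin(15x)]
= 18 * cos(15x) * d/dx(15x)
= 18 * 15 * cos(15x)
= 270 * cos(15x)
Evaluate at x = 0:
= 270 * cos(0)
= 270 * 1
= 270

270


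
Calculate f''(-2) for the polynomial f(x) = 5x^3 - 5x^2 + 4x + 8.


First derivative:
f'(x) = 15x^2 - 10x + 4
Second derivative:
f''(x) = 30x - 10
Substitute x = -2:
f''(-2) = 30 * (-2) - 10
= -60 - 10
= -70

-70


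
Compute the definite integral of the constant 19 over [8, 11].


The integral of a constant k over [a, b] equals k * (b - a).
integral from 8 to 11 of 19 dx
= 19 * (11 - 8)
= 19 * 3
= 57

57


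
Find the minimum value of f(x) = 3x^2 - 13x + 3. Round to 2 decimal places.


For a quadratic f(x) = ax^2 + bx + c with a > 0, the minimum is at the vertex.
Vertex x-coordinate: x = -b/(2a)
x = -(-13) / (2 * 3)
x = 13/6
Substitute back to find the minimum value:
f(13/6) = 3 * (13/6)^2 - 13 * (13/6) + 3
= 169/12 - 169/6 + 3
= -133/12 ≈ -11.08

-11.08


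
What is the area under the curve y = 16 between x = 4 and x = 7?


The area under a constant function y = 16 is a rectangle.
Width = 7 - 4 = 3
Height = 16
Area = width * height
= 3 * 16
= 48

48


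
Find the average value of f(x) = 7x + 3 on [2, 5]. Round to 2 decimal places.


Average value = 1/(b-a) * integral from a to b of f(x) dx
First compute the integral of 7x + 3:
F(x) = (7/2)x^2 + 3x
F(5) = 7/2 * 25 + 3 * 5 = 205/2
F(2) = 7/2 * 4 + 3 * 2 = 20
Integral = 205/2 - 20 = 165/2
Average = (165/2) / (5 - 2) = (165/2) / 3
= 55/2 = 27.50

27.50


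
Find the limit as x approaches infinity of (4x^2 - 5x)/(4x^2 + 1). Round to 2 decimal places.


For limits at infinity with equal-degree polynomials,
we compare leading coefficients.
Numerator leading term: 4x^2
Denominator leading term: 4x^2
Divide both by x^2:
lim = (4 - 5/x) / (4 + 1/x^2)
As x -> infinity, the 1/x and 1/x^2 terms vanish:
= 4/4 = 1 = 1.00

1.00


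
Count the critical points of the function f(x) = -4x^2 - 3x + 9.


Find where f'(x) = 0:
f'(x) = -8x - 3
Set f'(x) = 0:
-8x - 3 = 0
x = 3 / (-8) = -3/8
This is a linear equation in x, so there is exactly one solution.
Number of critical points: 1

1


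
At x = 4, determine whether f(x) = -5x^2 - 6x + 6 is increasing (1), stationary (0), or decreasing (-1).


Compute f'(x) to determine behavior:
f'(x) = -10x - 6
f'(4) = -10 * 4 - 6
= -40 - 6
= -46
Since f'(4) < 0, the function is decreasing (-1)

-1


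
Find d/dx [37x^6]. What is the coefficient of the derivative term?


We apply the power rule: d/dx [ax^n] = a*n * x^(n-1)
d/dx [37x^6]
= 37 * 6 * x^(6-1)
= 222x^5
The coefficient is 222

222


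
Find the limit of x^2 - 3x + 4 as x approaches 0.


Since polynomials are continuous, we use direct substitution.
lim(x->0) of x^2 - 3x + 4
= 1 * 0^2 - 3 * 0 + 4
= 0 + 0 + 4
= 4

4


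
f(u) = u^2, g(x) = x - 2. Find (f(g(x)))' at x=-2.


Using the chain rule: (f(g(x)))' = f'(g(x)) * g'(x)
First, find g(-2):
g(-2) = 1 * (-2) - 2 = -4
Next, f'(u) = 2u
And g'(x) = 1
So f'(g(-2)) * g'(-2)
= 2 * (-4) * 1
= -8

-8


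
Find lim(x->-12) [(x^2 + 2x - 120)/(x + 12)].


Direct substitution gives 0/0, so we factor the numerator.
Factor: (x^2 + 2x - 120) = (x + 12)(x - 10)
Cancel the common factor (x + 12):
(x^2 + 2x - 120)/(x + 12) = (x - 10)
Now substitute x = -12:
= (-12) - (10) = -22

-22


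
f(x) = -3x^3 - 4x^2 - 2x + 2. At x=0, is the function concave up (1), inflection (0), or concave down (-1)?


Concavity is determined by the sign of f''(x).
f(x) = -3x^3 - 4x^2 - 2x + 2
f'(x) = -9x^2 - 8x - 2
f''(x) = -18x - 8
f''(0) = -18 * 0 - 8
= 0 - 8
= -8
Since f''(0) < 0, the function is concave down (-1)

-1


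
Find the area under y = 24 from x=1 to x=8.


The area under a constant function y = 24 is a rectangle.
Width = 8 - 1 = 7
Height = 24
Area = width * height
= 7 * 24
= 168

168


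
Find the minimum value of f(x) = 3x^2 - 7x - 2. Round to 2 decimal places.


For a quadratic f(x) = ax^2 + bx + c with a > 0, the minimum is at the vertex.
Vertex x-coordinate: x = -b/(2a)
x = -(-7) / (2 * 3)
x = 7/6
Substitute back to find the minimum value:
f(7/6) = 3 * (7/6)^2 - 7 * (7/6) - 2
= 49/12 - 49/6 - 2
= -73/12 ≈ -6.08

-6.08


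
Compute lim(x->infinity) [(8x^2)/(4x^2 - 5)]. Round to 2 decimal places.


For limits at infinity with equal-degree polynomials,
we compare leading coefficients.
Numerator leading term: 8x^2
Denominator leading term: 4x^2
Divide both by x^2:
lim = (8) / (4 - 5/x^2)
As x -> infinity, the 1/x and 1/x^2 terms vanish:
= 8/4 = 2 = 2.00

2.00


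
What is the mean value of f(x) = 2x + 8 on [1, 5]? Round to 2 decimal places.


Average value = 1/(b-a) * integral from a to b of f(x) dx
First compute the integral of 2x + 8:
F(x) = x^2 + 8x
F(5) = 1 * 25 + 8 * 5 = 65
F(1) = 1 * 1 + 8 * 1 = 9
Integral = 65 - 9 = 56
Average = 56 / (5 - 1) = 56 / 4
= 14 = 14.00

14.00


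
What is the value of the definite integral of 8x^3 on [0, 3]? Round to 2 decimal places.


Find the antiderivative of 8x^3:
F(x) = 8/4 * x^4
Apply the Fundamental Theorem of Calculus:
F(3) - F(0)
= 8/4 * 3^4 - 8/4 * 0^4
= 8/4 * (81 - 0)
= 8/4 * 81
= 162 = 162.00

162.00


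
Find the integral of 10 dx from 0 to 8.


The integral of a constant k over [a, b] equals k * (b - a).
integral from 0 to 8 of 10 dx
= 10 * (8 - 0)
= 10 * 8
= 80

80


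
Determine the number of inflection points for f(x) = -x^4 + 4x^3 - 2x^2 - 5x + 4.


Inflection points occur where f''(x) = 0 and concavity changes.
f(x) = -x^4 + 4x^3 - 2x^2 - 5x + 4
f'(x) = -4x^3 + 12x^2 - 4x - 5
f''(x) = -12x^2 + 24x - 4
This is a quadratic in x. Use the discriminant to count real roots.
Discriminant = (24)^2 - 4 * (-12) * (-4)
= 576 - 192
= 384
Since discriminant > 0, f''(x) = 0 has 2 distinct real solutions.
A quadratic with two distinct real roots changes sign at each root, so concavity changes at both.
Number of inflection points: 2

2


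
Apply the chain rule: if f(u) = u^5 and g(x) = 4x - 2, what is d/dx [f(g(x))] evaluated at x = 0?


Using the chain rule: (f(g(x)))' = f'(g(x)) * g'(x)
First, find g(0):
g(0) = 4 * 0 - 2 = -2
Next, f'(u) = 5u^4
And g'(x) = 4
So f'(g(0)) * g'(0)
= 5 * (-2)^4 * 4
= 5 * 16 * 4
= 320

320


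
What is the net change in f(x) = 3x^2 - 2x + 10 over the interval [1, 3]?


Net change = f(b) - f(a)
f(x) = 3x^2 - 2x + 10
Compute f(3):
f(3) = 3 * 3^2 - 2 * 3 + 10
= 27 - 6 + 10
= 31
Compute f(1):
f(1) = 3 * 1^2 - 2 * 1 + 10
= 3 - 2 + 10
= 11
Net change = 31 - 11 = 20

20


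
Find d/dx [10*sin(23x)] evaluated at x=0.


Apply the chain rule to differentiate 10*sin(23x):
d/dx [10*sin(23x)]
= 10 * cos(23x) * d/dx(23x)
= 10 * 23 * cos(23x)
= 230 * cos(23x)
Evaluate at x = 0:
= 230 * cos(0)
= 230 * 1
= 230

230


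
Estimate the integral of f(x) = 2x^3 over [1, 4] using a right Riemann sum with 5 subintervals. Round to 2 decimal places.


Right Riemann sum uses right endpoints of each subinterval.
Interval: [1, 4], n = 5
dx = (4 - 1) / 5 = 3/5
Right endpoints: [8/5, 11/5, 14/5, 17/5, 4]
f values: [1024/125, 2662/125, 5488/125, 9826/125, 128]
Sum = dx * (sum of f values)
= 3/5 * 280
= 168 = 168.00

168.00


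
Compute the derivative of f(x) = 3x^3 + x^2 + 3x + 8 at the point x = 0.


Differentiate f(x) = 3x^3 + x^2 + 3x + 8 term by term:
f'(x) = 9x^2 + 2x + 3
Substitute x = 0:
f'(0) = 9 * 0^2 + 2 * 0 + 3
= 0 + 0 + 3
= 3

3


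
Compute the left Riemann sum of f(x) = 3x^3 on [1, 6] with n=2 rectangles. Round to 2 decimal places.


Left Riemann sum uses left endpoints of each subinterval.
Interval: [1, 6], n = 2
dx = (6 - 1) / 2 = 5/2
Left endpoints: [1, 7/2]
f values: [3, 1029/8]
Sum = dx * (sum of f values)
= 5/2 * 1053/8
= 5265/16 ≈ 329.06

329.06


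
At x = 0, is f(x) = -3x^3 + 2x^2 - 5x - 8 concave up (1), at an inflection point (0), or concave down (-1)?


Concavity is determined by the sign of f''(x).
f(x) = -3x^3 + 2x^2 - 5x - 8
f'(x) = -9x^2 + 4x - 5
f''(x) = -18x + 4
f''(0) = -18 * 0 + 4
= 0 + 4
= 4
Since f''(0) > 0, the function is concave up (1)

1


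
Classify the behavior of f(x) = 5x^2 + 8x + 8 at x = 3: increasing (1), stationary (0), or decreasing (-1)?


Compute f'(x) to determine behavior:
f'(x) = 10x + 8
f'(3) = 10 * 3 + 8
= 30 + 8
= 38
Since f'(3) > 0, the function is increasing (1)

1


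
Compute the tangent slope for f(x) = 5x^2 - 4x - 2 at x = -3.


The slope of the tangent line equals f'(x) at the point.
f(x) = 5x^2 - 4x - 2
f'(x) = 10x - 4
At x = -3:
f'(-3) = 10 * (-3) - 4
= -30 - 4
= -34

-34


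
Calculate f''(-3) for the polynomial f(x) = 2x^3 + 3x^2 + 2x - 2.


First derivative:
f'(x) = 6x^2 + 6x + 2
Second derivative:
f''(x) = 12x + 6
Substitute x = -3:
f''(-3) = 12 * (-3) + 6
= -36 + 6
= -30

-30


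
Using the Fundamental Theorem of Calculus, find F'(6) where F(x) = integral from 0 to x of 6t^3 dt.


By the Fundamental Theorem of Calculus (Part 1):
If F(x) = integral from 0 to x of f(t) dt, then F'(x) = f(x)
Here f(t) = 6t^3
So F'(x) = 6x^3
Evaluate at x = 6:
F'(6) = 6 * 6^3
= 6 * 216
= 1296

1296


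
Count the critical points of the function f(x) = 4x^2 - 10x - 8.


Find where f'(x) = 0:
f'(x) = 8x - 10
Set f'(x) = 0:
8x - 10 = 0
x = 10 / 8 = 5/4
This is a linear equation in x, so there is exactly one solution.
Number of critical points: 1

1


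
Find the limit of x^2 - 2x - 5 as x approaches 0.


Since polynomials are continuous, we use direct substitution.
lim(x->0) of x^2 - 2x - 5
= 1 * 0^2 - 2 * 0 - 5
= 0 + 0 - 5
= -5

-5


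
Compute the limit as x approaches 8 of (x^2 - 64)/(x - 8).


Direct substitution gives 0/0, so we factor the numerator.
Factor: (x^2 - 64) = (x - 8)(x + 8)
Cancel the common factor (x - 8):
(x^2 - 64)/(x - 8) = (x + 8)
Now substitute x = 8:
= (8 + 8) = 16

16


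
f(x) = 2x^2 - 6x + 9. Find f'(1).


Differentiate term by term using power and sum rules:
f(x) = 2x^2 - 6x + 9
f'(x) = 4x - 6
Substitute x = 1:
f'(1) = 4 * 1 - 6
= 4 - 6
= -2

-2


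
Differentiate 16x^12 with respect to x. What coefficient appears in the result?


We apply the power rule: d/dx [ax^n] = a*n * x^(n-1)
d/dx [16x^12]
= 16 * 12 * x^(12-1)
= 192x^11
The coefficient is 192

192


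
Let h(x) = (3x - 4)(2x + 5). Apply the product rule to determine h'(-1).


Let u(x) = 3x - 4 and v(x) = 2x + 5
u'(x) = 3
v'(x) = 2
Product rule: h'(x) = u'(x)*v(x) + u(x)*v'(x)
= 3 * (2x + 5) + (3x - 4) * 2
At x = -1:
u(-1) = 3 * (-1) - 4 = -7
v(-1) = 2 * (-1) + 5 = 3
h'(-1) = 3 * 3 + (-7) * 2
= 9 - 14
= -5

-5


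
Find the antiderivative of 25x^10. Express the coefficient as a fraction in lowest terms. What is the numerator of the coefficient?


Apply the power rule for integration:
integral of ax^n dx = a/(n+1) * x^(n+1) + C
integral of 25x^10 dx
= 25/11 * x^11 + C
The coefficient in lowest terms is 25/11, and its numerator is 25

25


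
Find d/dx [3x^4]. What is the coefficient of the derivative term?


We apply the power rule: d/dx [ax^n] = a*n * x^(n-1)
d/dx [3x^4]
= 3 * 4 * x^(4-1)
= 12x^3
The coefficient is 12

12


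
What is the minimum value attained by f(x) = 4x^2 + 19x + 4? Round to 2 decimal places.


For a quadratic f(x) = ax^2 + bx + c with a > 0, the minimum is at the vertex.
Vertex x-coordinate: x = -b/(2a)
x = -(19) / (2 * 4)
x = -19/8
Substitute back to find the minimum value:
f(-19/8) = 4 * (-19/8)^2 + 19 * (-19/8) + 4
= 361/16 - 361/8 + 4
= -297/16 ≈ -18.56

-18.56


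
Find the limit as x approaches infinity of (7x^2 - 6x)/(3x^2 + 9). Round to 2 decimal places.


For limits at infinity with equal-degree polynomials,
we compare leading coefficients.
Numerator leading term: 7x^2
Denominator leading term: 3x^2
Divide both by x^2:
lim = (7 - 6/x) / (3 + 9/x^2)
As x -> infinity, the 1/x and 1/x^2 terms vanish:
= 7/3 ≈ 2.33

2.33


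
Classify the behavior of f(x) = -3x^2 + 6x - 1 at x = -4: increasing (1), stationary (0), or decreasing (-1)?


Compute f'(x) to determine behavior:
f'(x) = -6x + 6
f'(-4) = -6 * (-4) + 6
= 24 + 6
= 30
Since f'(-4) > 0, the function is increasing (1)

1


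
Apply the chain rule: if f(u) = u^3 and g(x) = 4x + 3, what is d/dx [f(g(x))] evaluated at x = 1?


Using the chain rule: (f(g(x)))' = f'(g(x)) * g'(x)
First, find g(1):
g(1) = 4 * 1 + 3 = 7
Next, f'(u) = 3u^2
And g'(x) = 4
So f'(g(1)) * g'(1)
= 3 * 7^2 * 4
= 3 * 49 * 4
= 588

588


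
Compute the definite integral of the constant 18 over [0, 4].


The integral of a constant k over [a, b] equals k * (b - a).
integral from 0 to 4 of 18 dx
= 18 * (4 - 0)
= 18 * 4
= 72

72


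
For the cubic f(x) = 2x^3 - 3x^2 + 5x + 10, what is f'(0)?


Differentiate f(x) = 2x^3 - 3x^2 + 5x + 10 term by term:
f'(x) = 6x^2 - 6x + 5
Substitute x = 0:
f'(0) = 6 * 0^2 - 6 * 0 + 5
= 0 + 0 + 5
= 5

5


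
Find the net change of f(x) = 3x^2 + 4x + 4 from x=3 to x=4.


Net change = f(b) - f(a)
f(x) = 3x^2 + 4x + 4
Compute f(4):
f(4) = 3 * 4^2 + 4 * 4 + 4
= 48 + 16 + 4
= 68
Compute f(3):
f(3) = 3 * 3^2 + 4 * 3 + 4
= 27 + 12 + 4
= 43
Net change = 68 - 43 = 25

25


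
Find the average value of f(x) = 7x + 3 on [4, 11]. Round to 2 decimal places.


Average value = 1/(b-a) * integral from a to b of f(x) dx
First compute the integral of 7x + 3:
F(x) = (7/2)x^2 + 3x
F(11) = 7/2 * 121 + 3 * 11 = 913/2
F(4) = 7/2 * 16 + 3 * 4 = 68
Integral = 913/2 - 68 = 777/2
Average = (777/2) / (11 - 4) = (777/2) / 7
= 111/2 = 55.50

55.50


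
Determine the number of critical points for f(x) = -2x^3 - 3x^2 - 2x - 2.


Find where f'(x) = 0:
f(x) = -2x^3 - 3x^2 - 2x - 2
f'(x) = -6x^2 - 6x - 2
This is a quadratic in x. Use the discriminant to count real roots.
Discriminant = (-6)^2 - 4 * (-6) * (-2)
= 36 - 48
= -12
Since discriminant < 0, f'(x) = 0 has no real solutions.
Number of critical points: 0

0


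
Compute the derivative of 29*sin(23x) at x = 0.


Apply the chain rule to differentiate 29*sin(23x):
d/dx [29*sin(23x)]
= 29 * cos(23x) * d/dx(23x)
= 29 * 23 * cos(23x)
= 667 * cos(23x)
Evaluate at x = 0:
= 667 * cos(0)
= 667 * 1
= 667

667


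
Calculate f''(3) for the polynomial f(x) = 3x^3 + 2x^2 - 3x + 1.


First derivative:
f'(x) = 9x^2 + 4x - 3
Second derivative:
f''(x) = 18x + 4
Substitute x = 3:
f''(3) = 18 * 3 + 4
= 54 + 4
= 58

58


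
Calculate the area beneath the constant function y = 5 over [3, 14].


The area under a constant function y = 5 is a rectangle.
Width = 14 - 3 = 11
Height = 5
Area = width * height
= 11 * 5
= 55

55


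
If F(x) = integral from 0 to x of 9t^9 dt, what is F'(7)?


By the Fundamental Theorem of Calculus (Part 1):
If F(x) = integral from 0 to x of f(t) dt, then F'(x) = f(x)
Here f(t) = 9t^9
So F'(x) = 9x^9
Evaluate at x = 7:
F'(7) = 9 * 7^9
= 9 * 40353607
= 363182463

363182463


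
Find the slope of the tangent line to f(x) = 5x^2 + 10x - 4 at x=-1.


The slope of the tangent line equals f'(x) at the point.
f(x) = 5x^2 + 10x - 4
f'(x) = 10x + 10
At x = -1:
f'(-1) = 10 * (-1) + 10
= -10 + 10
= 0

0
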